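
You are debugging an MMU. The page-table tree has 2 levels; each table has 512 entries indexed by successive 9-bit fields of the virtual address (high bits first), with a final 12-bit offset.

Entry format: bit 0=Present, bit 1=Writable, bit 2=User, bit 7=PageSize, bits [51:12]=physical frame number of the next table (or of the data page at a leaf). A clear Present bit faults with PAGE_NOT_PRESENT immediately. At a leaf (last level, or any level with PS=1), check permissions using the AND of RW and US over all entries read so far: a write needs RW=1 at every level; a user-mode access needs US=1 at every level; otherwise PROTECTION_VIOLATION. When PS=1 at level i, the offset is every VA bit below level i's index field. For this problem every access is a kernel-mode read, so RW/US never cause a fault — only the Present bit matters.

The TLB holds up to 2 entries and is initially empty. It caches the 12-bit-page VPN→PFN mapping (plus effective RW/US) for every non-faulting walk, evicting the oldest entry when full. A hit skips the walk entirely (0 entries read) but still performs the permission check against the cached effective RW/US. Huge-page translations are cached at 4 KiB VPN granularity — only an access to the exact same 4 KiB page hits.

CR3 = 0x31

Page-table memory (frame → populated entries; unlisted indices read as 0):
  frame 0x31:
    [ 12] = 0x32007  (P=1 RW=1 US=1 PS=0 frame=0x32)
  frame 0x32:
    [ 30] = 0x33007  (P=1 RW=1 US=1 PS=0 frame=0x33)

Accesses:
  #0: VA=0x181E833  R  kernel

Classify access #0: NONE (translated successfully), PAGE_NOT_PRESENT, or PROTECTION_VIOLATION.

Per-access translation:
#0 VA=0x181E833 (r,kernel):
  L0 @0x31[12] → 0x32007  P=1,RW=1,US=1,PS=0
  L1 @0x32[30] → 0x33007  P=1,RW=1,US=1,PS=0
  ⇒ phys 0x33833  [2 reads]

Access #0 fault: NONE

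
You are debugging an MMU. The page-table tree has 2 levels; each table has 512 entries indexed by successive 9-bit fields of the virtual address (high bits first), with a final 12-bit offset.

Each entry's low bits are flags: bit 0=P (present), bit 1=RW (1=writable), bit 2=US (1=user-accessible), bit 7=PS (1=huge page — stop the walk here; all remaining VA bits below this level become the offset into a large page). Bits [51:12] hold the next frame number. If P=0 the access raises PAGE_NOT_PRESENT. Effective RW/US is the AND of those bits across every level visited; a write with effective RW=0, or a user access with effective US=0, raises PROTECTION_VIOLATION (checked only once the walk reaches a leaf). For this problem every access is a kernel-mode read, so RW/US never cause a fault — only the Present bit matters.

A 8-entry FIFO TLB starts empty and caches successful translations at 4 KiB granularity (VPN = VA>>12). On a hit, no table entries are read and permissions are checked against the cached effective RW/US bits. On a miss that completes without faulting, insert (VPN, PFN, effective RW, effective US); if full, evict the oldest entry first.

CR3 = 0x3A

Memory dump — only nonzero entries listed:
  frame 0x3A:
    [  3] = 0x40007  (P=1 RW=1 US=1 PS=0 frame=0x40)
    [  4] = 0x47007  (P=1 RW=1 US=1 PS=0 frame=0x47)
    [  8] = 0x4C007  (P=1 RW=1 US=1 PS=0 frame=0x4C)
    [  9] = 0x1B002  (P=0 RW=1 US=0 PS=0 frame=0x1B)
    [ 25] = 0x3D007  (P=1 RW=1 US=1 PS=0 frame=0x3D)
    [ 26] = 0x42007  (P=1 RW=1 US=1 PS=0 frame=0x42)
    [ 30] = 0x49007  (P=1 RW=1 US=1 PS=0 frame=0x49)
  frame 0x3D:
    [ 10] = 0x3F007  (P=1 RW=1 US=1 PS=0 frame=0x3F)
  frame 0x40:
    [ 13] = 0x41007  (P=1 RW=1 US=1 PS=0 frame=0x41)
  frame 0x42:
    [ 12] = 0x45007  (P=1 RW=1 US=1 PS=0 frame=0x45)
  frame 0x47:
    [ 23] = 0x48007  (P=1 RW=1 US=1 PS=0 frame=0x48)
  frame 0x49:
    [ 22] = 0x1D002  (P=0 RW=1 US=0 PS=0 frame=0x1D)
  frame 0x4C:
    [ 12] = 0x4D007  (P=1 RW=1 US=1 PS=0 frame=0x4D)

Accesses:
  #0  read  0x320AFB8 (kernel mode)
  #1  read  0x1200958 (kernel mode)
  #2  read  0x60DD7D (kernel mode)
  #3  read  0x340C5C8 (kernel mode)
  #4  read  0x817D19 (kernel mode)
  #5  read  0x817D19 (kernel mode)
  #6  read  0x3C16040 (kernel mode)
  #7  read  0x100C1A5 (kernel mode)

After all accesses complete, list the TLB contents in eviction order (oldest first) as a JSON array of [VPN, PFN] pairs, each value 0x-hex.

Per-access translation:
#0 VA=0x320AFB8 (r,kernel):
  lvl0: tbl 0x3A, slot 25 ⇒ 0x3D007 (P1/RW1/US1/PS0)
  lvl1: tbl 0x3D, slot 10 ⇒ 0x3F007 (P1/RW1/US1/PS0)
  → PA=0x3FFB8  (2 entries read)
#1 VA=0x1200958 (r,kernel):
  lvl0: tbl 0x3A, slot 9 ⇒ 0x1B002 (P0/RW1/US0/PS0)
  ⇒ fault: PAGE_NOT_PRESENT  — 1 lookups
#2 VA=0x60DD7D (r,kernel):
  lvl0: tbl 0x3A, slot 3 ⇒ 0x40007 (P1/RW1/US1/PS0)
  lvl1: tbl 0x40, slot 13 ⇒ 0x41007 (P1/RW1/US1/PS0)
  → PA=0x41D7D  (2 entries read)
#3 VA=0x340C5C8 (r,kernel):
  lvl0: tbl 0x3A, slot 26 ⇒ 0x42007 (P1/RW1/US1/PS0)
  lvl1: tbl 0x42, slot 12 ⇒ 0x45007 (P1/RW1/US1/PS0)
  → PA=0x455C8  (2 entries read)
#4 VA=0x817D19 (r,kernel):
  lvl0: tbl 0x3A, slot 4 ⇒ 0x47007 (P1/RW1/US1/PS0)
  lvl1: tbl 0x47, slot 23 ⇒ 0x48007 (P1/RW1/US1/PS0)
  → PA=0x48D19  (2 entries read)
#5 VA=0x817D19 (r,kernel):
  TLB hit vpn=0x817 → PA=0x48D19
#6 VA=0x3C16040 (r,kernel):
  lvl0: tbl 0x3A, slot 30 ⇒ 0x49007 (P1/RW1/US1/PS0)
  lvl1: tbl 0x49, slot 22 ⇒ 0x1D002 (P0/RW1/US0/PS0)
  ⇒ fault: PAGE_NOT_PRESENT  — 2 lookups
#7 VA=0x100C1A5 (r,kernel):
  lvl0: tbl 0x3A, slot 8 ⇒ 0x4C007 (P1/RW1/US1/PS0)
  lvl1: tbl 0x4C, slot 12 ⇒ 0x4D007 (P1/RW1/US1/PS0)
  → PA=0x4D1A5  (2 entries read)

TLB: [["0x320A", "0x3F"], ["0x60D", "0x41"], ["0x340C", "0x45"], ["0x817", "0x48"], ["0x100C", "0x4D"]]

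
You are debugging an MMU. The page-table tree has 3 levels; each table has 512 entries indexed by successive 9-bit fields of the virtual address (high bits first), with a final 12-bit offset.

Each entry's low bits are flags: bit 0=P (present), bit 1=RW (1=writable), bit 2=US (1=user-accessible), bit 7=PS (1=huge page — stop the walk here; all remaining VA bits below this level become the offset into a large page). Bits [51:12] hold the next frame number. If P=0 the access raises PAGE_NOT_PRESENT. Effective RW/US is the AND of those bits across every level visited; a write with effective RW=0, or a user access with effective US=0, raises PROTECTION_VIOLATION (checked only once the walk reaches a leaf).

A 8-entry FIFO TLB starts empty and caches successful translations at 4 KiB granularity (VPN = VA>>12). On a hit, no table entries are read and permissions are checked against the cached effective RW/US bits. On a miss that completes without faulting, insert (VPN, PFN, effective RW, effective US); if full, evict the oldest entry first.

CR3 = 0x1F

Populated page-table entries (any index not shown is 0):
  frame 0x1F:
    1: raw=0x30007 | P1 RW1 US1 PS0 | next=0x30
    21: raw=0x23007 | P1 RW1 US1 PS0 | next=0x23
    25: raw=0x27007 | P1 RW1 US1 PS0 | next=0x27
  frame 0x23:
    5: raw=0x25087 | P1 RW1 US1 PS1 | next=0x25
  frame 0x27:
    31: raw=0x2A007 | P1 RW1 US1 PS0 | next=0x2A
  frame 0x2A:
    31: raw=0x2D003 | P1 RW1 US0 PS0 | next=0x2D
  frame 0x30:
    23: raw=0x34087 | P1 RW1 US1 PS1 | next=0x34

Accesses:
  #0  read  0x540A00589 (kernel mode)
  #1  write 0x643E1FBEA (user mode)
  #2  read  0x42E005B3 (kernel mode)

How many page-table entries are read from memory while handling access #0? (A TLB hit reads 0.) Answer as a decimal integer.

Trace:
#0 VA=0x540A00589 (r,kernel):
  L0: frame=0x1F idx=21 entry=0x23007 [P=1 RW=1 US=1 PS=0]
  L1: frame=0x23 idx=5 entry=0x25087 [P=1 RW=1 US=1 PS=1]
  ⇒ phys 0x25589 (huge @L1)  [2 reads]
#1 VA=0x643E1FBEA (w,user):
  L0: frame=0x1F idx=25 entry=0x27007 [P=1 RW=1 US=1 PS=0]
  L1: frame=0x27 idx=31 entry=0x2A007 [P=1 RW=1 US=1 PS=0]
  L2: frame=0x2A idx=31 entry=0x2D003 [P=1 RW=1 US=0 PS=0]
  → PROTECTION_VIOLATION  (3 entries read)
#2 VA=0x42E005B3 (r,kernel):
  L0: frame=0x1F idx=1 entry=0x30007 [P=1 RW=1 US=1 PS=0]
  L1: frame=0x30 idx=23 entry=0x34087 [P=1 RW=1 US=1 PS=1]
  ⇒ phys 0x345B3 (huge @L1)  [2 reads]

Entries read for #0: 2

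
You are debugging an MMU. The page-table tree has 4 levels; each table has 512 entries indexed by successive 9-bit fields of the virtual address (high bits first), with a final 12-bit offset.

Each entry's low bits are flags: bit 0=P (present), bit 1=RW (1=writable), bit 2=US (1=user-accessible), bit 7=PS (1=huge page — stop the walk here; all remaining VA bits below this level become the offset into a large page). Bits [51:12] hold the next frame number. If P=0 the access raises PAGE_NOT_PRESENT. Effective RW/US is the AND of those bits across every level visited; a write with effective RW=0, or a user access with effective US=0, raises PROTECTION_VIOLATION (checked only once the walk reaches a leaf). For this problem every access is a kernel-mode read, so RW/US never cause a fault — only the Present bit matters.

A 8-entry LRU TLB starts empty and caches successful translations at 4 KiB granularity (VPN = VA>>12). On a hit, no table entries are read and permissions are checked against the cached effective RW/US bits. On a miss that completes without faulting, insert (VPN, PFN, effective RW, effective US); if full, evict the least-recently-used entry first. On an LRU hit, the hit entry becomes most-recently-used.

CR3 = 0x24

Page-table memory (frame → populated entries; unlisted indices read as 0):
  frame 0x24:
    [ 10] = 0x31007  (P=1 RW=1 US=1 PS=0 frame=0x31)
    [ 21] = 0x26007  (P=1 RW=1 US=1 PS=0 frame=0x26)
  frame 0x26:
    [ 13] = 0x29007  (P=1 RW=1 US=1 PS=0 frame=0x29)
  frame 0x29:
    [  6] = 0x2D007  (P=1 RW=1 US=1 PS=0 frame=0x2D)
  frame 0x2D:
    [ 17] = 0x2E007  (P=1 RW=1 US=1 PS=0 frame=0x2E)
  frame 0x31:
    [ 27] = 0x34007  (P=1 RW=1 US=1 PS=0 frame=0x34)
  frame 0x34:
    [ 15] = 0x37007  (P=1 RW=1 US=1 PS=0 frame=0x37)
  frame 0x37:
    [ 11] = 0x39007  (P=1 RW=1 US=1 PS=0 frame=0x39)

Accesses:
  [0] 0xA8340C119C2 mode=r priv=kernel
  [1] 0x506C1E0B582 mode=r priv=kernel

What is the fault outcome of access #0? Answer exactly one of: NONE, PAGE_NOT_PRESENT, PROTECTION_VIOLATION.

Walk each access:
#0 VA=0xA8340C119C2 (r,kernel):
  lvl0: tbl 0x24, slot 21 ⇒ 0x26007 (P1/RW1/US1/PS0)
  lvl1: tbl 0x26, slot 13 ⇒ 0x29007 (P1/RW1/US1/PS0)
  lvl2: tbl 0x29, slot 6 ⇒ 0x2D007 (P1/RW1/US1/PS0)
  lvl3: tbl 0x2D, slot 17 ⇒ 0x2E007 (P1/RW1/US1/PS0)
  → PA=0x2E9C2  (4 entries read)
#1 VA=0x506C1E0B582 (r,kernel):
  lvl0: tbl 0x24, slot 10 ⇒ 0x31007 (P1/RW1/US1/PS0)
  lvl1: tbl 0x31, slot 27 ⇒ 0x34007 (P1/RW1/US1/PS0)
  lvl2: tbl 0x34, slot 15 ⇒ 0x37007 (P1/RW1/US1/PS0)
  lvl3: tbl 0x37, slot 11 ⇒ 0x39007 (P1/RW1/US1/PS0)
  → PA=0x39582  (4 entries read)

Access #0 fault: NONE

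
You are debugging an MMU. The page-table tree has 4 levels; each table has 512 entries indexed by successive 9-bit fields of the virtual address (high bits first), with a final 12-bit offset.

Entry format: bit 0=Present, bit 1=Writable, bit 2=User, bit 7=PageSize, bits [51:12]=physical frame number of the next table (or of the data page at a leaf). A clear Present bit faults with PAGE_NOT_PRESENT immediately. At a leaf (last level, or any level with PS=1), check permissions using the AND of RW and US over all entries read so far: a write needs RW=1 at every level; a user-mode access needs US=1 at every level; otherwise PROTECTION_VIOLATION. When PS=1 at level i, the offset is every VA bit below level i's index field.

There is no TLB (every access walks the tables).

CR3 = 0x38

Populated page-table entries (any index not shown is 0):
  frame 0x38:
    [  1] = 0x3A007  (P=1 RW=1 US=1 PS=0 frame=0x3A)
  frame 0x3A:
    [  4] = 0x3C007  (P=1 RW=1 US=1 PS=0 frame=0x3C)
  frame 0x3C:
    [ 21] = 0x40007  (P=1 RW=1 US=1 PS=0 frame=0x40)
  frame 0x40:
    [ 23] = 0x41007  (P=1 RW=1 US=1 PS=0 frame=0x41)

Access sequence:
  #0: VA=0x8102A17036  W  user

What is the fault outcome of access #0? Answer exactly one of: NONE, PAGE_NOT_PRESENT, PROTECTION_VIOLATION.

Per-access translation:
#0 VA=0x8102A17036 (w,user):
  [0] read 0x38 idx=1: raw=0x3A007 flags P=1 W=1 U=1 S=0
  [1] read 0x3A idx=4: raw=0x3C007 flags P=1 W=1 U=1 S=0
  [2] read 0x3C idx=21: raw=0x40007 flags P=1 W=1 U=1 S=0
  [3] read 0x40 idx=23: raw=0x41007 flags P=1 W=1 U=1 S=0
  ✓ 0x41036  — 4 lookups

Access #0 fault: NONE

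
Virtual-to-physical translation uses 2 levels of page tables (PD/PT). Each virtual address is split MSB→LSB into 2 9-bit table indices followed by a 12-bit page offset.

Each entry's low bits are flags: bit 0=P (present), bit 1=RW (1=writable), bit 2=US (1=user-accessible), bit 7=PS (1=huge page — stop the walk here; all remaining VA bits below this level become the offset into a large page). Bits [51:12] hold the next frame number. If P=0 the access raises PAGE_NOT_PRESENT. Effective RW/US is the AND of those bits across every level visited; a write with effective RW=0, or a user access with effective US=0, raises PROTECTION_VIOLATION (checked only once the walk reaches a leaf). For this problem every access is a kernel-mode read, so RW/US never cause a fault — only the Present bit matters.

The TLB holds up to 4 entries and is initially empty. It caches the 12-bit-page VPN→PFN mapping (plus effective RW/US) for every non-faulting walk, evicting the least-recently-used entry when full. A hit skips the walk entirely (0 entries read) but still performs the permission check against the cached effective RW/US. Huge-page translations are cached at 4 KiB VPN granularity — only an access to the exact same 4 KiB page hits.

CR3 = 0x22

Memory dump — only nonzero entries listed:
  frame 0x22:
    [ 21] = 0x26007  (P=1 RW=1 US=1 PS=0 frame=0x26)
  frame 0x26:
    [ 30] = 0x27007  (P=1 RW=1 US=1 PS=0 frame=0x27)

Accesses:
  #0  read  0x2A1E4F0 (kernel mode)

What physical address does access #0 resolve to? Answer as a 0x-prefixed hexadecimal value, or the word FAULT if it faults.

Trace:
#0 VA=0x2A1E4F0 (r,kernel):
  lvl0: tbl 0x22, slot 21 ⇒ 0x26007 (P1/RW1/US1/PS0)
  lvl1: tbl 0x26, slot 30 ⇒ 0x27007 (P1/RW1/US1/PS0)
  ✓ 0x274F0  — 2 lookups

Access #0 PA: 0x274F0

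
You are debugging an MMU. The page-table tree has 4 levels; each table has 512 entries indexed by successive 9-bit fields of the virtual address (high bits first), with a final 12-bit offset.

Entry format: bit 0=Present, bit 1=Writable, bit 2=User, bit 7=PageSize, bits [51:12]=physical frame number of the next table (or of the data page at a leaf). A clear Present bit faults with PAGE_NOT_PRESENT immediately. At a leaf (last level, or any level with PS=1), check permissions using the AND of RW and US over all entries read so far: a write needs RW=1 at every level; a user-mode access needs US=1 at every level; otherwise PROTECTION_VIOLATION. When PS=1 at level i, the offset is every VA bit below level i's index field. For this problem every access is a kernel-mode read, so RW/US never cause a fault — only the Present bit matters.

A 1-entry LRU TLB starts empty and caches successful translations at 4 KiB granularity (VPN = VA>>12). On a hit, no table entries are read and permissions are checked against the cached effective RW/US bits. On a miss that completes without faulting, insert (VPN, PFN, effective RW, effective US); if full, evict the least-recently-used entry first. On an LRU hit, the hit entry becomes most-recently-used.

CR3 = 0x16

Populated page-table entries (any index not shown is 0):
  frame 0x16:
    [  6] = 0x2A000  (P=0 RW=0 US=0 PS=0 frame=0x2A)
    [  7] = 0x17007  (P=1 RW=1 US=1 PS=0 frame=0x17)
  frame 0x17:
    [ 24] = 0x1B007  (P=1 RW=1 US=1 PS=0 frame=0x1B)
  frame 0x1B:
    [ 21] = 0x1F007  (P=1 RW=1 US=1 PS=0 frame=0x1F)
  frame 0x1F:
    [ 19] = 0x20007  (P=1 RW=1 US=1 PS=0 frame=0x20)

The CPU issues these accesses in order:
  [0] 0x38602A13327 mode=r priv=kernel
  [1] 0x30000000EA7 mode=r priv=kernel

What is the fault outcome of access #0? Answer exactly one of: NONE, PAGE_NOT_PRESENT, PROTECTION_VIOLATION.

Trace:
#0 VA=0x38602A13327 (r,kernel):
  lvl0: tbl 0x16, slot 7 ⇒ 0x17007 (P1/RW1/US1/PS0)
  lvl1: tbl 0x17, slot 24 ⇒ 0x1B007 (P1/RW1/US1/PS0)
  lvl2: tbl 0x1B, slot 21 ⇒ 0x1F007 (P1/RW1/US1/PS0)
  lvl3: tbl 0x1F, slot 19 ⇒ 0x20007 (P1/RW1/US1/PS0)
  ✓ 0x20327  — 4 lookups
#1 VA=0x30000000EA7 (r,kernel):
  lvl0: tbl 0x16, slot 6 ⇒ 0x2A000 (P0/RW0/US0/PS0)
  → PAGE_NOT_PRESENT  (1 entries read)

Access #0 fault: NONE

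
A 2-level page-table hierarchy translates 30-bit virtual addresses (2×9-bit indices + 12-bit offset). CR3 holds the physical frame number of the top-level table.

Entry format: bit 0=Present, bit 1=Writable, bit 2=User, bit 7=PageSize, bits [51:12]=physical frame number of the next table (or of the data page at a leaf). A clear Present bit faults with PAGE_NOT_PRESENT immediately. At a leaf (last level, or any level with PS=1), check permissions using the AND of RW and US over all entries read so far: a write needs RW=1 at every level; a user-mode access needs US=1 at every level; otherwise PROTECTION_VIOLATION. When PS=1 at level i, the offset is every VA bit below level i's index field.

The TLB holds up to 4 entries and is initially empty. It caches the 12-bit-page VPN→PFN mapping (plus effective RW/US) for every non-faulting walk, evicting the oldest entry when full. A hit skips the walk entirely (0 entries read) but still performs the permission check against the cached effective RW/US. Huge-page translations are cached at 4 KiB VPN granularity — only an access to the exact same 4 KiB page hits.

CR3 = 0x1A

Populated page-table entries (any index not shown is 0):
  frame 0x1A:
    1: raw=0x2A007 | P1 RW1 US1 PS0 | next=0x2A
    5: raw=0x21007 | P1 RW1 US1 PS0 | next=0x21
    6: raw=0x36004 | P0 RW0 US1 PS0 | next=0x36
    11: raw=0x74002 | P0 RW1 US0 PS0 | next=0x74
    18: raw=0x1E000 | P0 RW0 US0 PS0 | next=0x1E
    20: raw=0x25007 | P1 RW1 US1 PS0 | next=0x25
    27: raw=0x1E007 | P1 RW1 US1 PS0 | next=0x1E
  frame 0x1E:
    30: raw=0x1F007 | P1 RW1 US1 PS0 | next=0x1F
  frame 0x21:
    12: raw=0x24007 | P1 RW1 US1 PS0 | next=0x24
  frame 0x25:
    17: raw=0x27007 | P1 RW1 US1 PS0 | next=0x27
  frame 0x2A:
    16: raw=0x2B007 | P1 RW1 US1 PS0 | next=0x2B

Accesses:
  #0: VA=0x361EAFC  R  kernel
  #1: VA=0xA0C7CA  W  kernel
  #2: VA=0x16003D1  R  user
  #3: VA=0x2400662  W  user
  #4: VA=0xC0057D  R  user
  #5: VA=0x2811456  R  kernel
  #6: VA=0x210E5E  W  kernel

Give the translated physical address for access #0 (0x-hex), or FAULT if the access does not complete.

Trace:
#0 VA=0x361EAFC (r,kernel):
  L0: frame=0x1A idx=27 entry=0x1E007 [P=1 RW=1 US=1 PS=0]
  L1: frame=0x1E idx=30 entry=0x1F007 [P=1 RW=1 US=1 PS=0]
  ✓ 0x1FAFC  — 2 lookups
#1 VA=0xA0C7CA (w,kernel):
  L0: frame=0x1A idx=5 entry=0x21007 [P=1 RW=1 US=1 PS=0]
  L1: frame=0x21 idx=12 entry=0x24007 [P=1 RW=1 US=1 PS=0]
  ✓ 0x247CA  — 2 lookups
#2 VA=0x16003D1 (r,user):
  L0: frame=0x1A idx=11 entry=0x74002 [P=0 RW=1 US=0 PS=0]
  ✗ PAGE_NOT_PRESENT  [1 reads]
#3 VA=0x2400662 (w,user):
  L0: frame=0x1A idx=18 entry=0x1E000 [P=0 RW=0 US=0 PS=0]
  ✗ PAGE_NOT_PRESENT  [1 reads]
#4 VA=0xC0057D (r,user):
  L0: frame=0x1A idx=6 entry=0x36004 [P=0 RW=0 US=1 PS=0]
  ✗ PAGE_NOT_PRESENT  [1 reads]
#5 VA=0x2811456 (r,kernel):
  L0: frame=0x1A idx=20 entry=0x25007 [P=1 RW=1 US=1 PS=0]
  L1: frame=0x25 idx=17 entry=0x27007 [P=1 RW=1 US=1 PS=0]
  ✓ 0x27456  — 2 lookups
#6 VA=0x210E5E (w,kernel):
  L0: frame=0x1A idx=1 entry=0x2A007 [P=1 RW=1 US=1 PS=0]
  L1: frame=0x2A idx=16 entry=0x2B007 [P=1 RW=1 US=1 PS=0]
  ✓ 0x2BE5E  — 2 lookups

Access #0 PA: 0x1FAFC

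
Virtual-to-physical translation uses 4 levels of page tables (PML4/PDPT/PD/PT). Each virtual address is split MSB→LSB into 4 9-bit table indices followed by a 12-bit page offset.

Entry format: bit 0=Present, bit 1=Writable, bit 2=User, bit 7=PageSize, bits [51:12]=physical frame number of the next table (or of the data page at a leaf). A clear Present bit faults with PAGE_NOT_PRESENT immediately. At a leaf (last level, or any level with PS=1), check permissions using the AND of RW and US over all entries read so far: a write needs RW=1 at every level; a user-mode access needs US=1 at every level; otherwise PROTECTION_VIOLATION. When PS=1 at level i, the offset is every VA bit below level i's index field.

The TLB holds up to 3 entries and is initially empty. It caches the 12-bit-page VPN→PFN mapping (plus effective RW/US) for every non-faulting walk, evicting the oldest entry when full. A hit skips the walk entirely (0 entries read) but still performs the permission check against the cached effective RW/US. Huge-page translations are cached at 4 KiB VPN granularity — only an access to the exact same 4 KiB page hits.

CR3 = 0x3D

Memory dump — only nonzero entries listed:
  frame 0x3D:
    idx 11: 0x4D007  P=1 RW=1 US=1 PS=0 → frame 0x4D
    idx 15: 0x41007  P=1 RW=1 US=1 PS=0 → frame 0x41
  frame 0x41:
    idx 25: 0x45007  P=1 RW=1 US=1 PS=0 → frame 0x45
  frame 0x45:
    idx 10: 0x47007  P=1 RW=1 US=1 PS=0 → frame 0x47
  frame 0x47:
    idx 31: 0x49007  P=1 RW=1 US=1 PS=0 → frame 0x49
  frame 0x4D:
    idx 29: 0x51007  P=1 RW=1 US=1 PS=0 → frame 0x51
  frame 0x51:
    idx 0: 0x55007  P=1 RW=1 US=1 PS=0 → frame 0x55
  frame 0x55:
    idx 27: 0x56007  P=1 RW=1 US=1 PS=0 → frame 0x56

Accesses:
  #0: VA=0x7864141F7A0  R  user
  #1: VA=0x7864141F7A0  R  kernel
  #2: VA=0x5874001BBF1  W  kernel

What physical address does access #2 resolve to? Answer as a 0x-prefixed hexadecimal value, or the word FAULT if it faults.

Trace:
#0 VA=0x7864141F7A0 (r,user):
  L0 @0x3D[15] → 0x41007  P=1,RW=1,US=1,PS=0
  L1 @0x41[25] → 0x45007  P=1,RW=1,US=1,PS=0
  L2 @0x45[10] → 0x47007  P=1,RW=1,US=1,PS=0
  L3 @0x47[31] → 0x49007  P=1,RW=1,US=1,PS=0
  ✓ 0x497A0  — 4 lookups
#1 VA=0x7864141F7A0 (r,kernel):
  TLB hit vpn=0x7864141F → PA=0x497A0
#2 VA=0x5874001BBF1 (w,kernel):
  L0 @0x3D[11] → 0x4D007  P=1,RW=1,US=1,PS=0
  L1 @0x4D[29] → 0x51007  P=1,RW=1,US=1,PS=0
  L2 @0x51[0] → 0x55007  P=1,RW=1,US=1,PS=0
  L3 @0x55[27] → 0x56007  P=1,RW=1,US=1,PS=0
  ✓ 0x56BF1  — 4 lookups

Access #2 PA: 0x56BF1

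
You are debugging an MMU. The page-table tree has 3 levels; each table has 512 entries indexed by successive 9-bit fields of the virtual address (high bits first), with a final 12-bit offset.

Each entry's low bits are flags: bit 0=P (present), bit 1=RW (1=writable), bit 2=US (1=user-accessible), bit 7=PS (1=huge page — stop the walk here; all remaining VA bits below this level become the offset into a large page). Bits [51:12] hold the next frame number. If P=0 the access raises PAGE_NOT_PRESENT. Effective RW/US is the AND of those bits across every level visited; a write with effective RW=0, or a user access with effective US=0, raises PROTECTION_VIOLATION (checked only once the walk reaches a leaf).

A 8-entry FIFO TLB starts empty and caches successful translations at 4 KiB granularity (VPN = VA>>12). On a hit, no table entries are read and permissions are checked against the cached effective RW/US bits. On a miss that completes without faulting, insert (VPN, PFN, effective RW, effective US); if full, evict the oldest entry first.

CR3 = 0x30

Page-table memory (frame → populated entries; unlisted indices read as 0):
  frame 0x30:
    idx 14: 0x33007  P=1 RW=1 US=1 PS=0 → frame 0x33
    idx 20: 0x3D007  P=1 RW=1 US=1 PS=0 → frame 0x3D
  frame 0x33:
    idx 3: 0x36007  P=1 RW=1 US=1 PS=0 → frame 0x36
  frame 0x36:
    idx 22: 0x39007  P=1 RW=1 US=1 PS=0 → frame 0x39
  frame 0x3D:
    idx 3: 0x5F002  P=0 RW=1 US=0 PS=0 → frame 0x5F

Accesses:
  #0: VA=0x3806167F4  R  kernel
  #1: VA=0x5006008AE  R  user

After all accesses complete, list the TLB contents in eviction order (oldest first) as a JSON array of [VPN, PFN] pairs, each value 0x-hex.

Walk each access:
#0 VA=0x3806167F4 (r,kernel):
  L0 @0x30[14] → 0x33007  P=1,RW=1,US=1,PS=0
  L1 @0x33[3] → 0x36007  P=1,RW=1,US=1,PS=0
  L2 @0x36[22] → 0x39007  P=1,RW=1,US=1,PS=0
  → PA=0x397F4  (3 entries read)
#1 VA=0x5006008AE (r,user):
  L0 @0x30[20] → 0x3D007  P=1,RW=1,US=1,PS=0
  L1 @0x3D[3] → 0x5F002  P=0,RW=1,US=0,PS=0
  → PAGE_NOT_PRESENT  (2 entries read)

TLB: [["0x380616", "0x39"]]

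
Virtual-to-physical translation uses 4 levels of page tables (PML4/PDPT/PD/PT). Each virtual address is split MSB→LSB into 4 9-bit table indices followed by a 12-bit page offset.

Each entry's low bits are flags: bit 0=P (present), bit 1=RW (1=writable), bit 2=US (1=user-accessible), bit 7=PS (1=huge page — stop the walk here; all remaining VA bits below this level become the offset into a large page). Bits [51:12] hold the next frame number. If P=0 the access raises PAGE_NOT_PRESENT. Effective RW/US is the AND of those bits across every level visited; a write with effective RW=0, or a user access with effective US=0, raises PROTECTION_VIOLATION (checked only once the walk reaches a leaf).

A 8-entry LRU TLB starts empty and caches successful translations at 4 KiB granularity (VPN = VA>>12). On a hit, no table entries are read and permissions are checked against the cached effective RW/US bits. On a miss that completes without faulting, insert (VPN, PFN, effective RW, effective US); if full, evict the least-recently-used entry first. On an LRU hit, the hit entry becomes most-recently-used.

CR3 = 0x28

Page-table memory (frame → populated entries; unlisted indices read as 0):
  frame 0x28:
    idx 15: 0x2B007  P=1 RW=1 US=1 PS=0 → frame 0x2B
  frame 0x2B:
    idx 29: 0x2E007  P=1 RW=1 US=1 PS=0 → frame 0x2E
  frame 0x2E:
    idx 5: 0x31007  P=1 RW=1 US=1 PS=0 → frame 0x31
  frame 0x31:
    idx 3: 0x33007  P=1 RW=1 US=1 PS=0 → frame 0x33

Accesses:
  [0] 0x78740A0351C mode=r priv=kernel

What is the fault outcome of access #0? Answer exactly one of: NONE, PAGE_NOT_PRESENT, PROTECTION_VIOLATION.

Walk each access:
#0 VA=0x78740A0351C (r,kernel):
  L0: frame=0x28 idx=15 entry=0x2B007 [P=1 RW=1 US=1 PS=0]
  L1: frame=0x2B idx=29 entry=0x2E007 [P=1 RW=1 US=1 PS=0]
  L2: frame=0x2E idx=5 entry=0x31007 [P=1 RW=1 US=1 PS=0]
  L3: frame=0x31 idx=3 entry=0x33007 [P=1 RW=1 US=1 PS=0]
  → PA=0x3351C  (4 entries read)

Access #0 fault: NONE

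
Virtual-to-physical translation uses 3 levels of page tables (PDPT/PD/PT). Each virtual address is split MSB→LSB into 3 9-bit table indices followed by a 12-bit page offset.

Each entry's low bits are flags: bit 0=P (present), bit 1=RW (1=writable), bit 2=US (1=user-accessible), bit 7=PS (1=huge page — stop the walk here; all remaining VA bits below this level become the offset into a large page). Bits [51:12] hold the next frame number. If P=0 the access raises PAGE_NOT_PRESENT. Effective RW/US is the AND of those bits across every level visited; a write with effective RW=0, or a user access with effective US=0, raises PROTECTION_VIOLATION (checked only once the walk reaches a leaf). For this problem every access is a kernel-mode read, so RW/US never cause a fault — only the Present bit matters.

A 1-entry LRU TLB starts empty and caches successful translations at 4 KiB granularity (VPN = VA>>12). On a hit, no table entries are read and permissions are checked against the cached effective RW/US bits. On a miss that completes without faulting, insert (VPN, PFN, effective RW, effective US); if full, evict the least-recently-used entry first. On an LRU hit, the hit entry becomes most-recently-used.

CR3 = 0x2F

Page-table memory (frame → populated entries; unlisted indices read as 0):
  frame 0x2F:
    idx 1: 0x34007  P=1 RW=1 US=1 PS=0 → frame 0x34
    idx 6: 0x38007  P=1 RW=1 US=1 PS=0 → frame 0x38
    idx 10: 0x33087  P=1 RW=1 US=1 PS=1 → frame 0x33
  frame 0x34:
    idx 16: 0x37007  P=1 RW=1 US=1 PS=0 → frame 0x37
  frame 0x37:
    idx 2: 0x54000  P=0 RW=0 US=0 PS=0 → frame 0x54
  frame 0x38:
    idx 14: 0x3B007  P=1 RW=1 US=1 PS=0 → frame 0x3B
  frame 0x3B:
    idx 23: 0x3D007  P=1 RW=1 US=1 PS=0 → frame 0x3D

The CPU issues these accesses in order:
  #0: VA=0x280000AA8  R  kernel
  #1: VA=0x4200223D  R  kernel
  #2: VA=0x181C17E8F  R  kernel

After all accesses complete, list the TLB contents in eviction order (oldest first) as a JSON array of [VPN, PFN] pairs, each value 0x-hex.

Walk each access:
#0 VA=0x280000AA8 (r,kernel):
  L0 @0x2F[10] → 0x33087  P=1,RW=1,US=1,PS=1
  ✓ 0x33AA8 (huge @L0)  — 1 lookups
#1 VA=0x4200223D (r,kernel):
  L0 @0x2F[1] → 0x34007  P=1,RW=1,US=1,PS=0
  L1 @0x34[16] → 0x37007  P=1,RW=1,US=1,PS=0
  L2 @0x37[2] → 0x54000  P=0,RW=0,US=0,PS=0
  ✗ PAGE_NOT_PRESENT  [3 reads]
#2 VA=0x181C17E8F (r,kernel):
  L0 @0x2F[6] → 0x38007  P=1,RW=1,US=1,PS=0
  L1 @0x38[14] → 0x3B007  P=1,RW=1,US=1,PS=0
  L2 @0x3B[23] → 0x3D007  P=1,RW=1,US=1,PS=0
  ✓ 0x3DE8F  — 3 lookups

TLB: [["0x181C17", "0x3D"]]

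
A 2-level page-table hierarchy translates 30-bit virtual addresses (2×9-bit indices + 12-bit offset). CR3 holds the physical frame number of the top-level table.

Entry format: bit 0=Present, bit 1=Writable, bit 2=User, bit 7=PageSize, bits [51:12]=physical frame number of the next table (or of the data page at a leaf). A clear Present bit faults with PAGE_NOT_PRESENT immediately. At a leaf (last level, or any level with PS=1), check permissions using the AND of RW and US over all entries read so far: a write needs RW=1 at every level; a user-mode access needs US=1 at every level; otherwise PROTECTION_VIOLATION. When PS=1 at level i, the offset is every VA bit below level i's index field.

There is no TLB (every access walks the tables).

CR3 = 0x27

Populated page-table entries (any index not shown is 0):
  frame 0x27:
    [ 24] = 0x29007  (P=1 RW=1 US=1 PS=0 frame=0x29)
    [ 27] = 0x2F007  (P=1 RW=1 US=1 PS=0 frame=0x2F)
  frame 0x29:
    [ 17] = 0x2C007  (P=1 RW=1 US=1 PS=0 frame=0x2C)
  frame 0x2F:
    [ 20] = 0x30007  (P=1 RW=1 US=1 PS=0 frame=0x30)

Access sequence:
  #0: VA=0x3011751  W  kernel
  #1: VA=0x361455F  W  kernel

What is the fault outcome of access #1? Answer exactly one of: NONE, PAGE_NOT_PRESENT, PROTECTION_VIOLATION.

Per-access translation:
#0 VA=0x3011751 (w,kernel):
  lvl0: tbl 0x27, slot 24 ⇒ 0x29007 (P1/RW1/US1/PS0)
  lvl1: tbl 0x29, slot 17 ⇒ 0x2C007 (P1/RW1/US1/PS0)
  ⇒ phys 0x2C751  [2 reads]
#1 VA=0x361455F (w,kernel):
  lvl0: tbl 0x27, slot 27 ⇒ 0x2F007 (P1/RW1/US1/PS0)
  lvl1: tbl 0x2F, slot 20 ⇒ 0x30007 (P1/RW1/US1/PS0)
  ⇒ phys 0x3055F  [2 reads]

Access #1 fault: NONE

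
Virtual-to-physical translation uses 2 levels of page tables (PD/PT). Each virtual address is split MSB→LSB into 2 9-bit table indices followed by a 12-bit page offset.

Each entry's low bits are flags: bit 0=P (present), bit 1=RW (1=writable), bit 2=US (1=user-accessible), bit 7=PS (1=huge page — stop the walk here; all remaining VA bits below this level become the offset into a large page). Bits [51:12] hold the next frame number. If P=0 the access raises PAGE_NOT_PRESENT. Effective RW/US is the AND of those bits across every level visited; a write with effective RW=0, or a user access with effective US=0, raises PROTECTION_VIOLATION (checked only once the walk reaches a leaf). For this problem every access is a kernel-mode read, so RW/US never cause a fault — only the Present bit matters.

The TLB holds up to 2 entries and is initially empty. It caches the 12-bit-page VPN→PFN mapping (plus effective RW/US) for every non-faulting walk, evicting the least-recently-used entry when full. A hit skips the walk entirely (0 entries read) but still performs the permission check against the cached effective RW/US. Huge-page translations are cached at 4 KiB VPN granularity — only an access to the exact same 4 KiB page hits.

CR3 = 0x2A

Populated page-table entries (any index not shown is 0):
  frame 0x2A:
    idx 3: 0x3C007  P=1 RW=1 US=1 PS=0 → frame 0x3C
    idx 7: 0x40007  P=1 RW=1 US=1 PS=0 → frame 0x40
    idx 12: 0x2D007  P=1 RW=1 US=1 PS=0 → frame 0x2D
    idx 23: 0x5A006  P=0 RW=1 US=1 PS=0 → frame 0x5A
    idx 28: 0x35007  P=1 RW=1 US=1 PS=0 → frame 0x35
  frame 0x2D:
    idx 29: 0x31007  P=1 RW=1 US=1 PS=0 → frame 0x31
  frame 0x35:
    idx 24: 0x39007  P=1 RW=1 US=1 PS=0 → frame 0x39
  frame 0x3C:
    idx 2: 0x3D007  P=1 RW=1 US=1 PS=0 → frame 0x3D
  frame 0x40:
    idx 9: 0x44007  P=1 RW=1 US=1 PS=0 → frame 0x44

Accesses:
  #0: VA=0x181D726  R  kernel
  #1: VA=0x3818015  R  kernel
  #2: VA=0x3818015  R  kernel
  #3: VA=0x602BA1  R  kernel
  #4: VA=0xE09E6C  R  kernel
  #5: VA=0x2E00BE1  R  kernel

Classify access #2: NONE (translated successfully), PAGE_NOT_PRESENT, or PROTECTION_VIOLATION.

Per-access translation:
#0 VA=0x181D726 (r,kernel):
  L0: frame=0x2A idx=12 entry=0x2D007 [P=1 RW=1 US=1 PS=0]
  L1: frame=0x2D idx=29 entry=0x31007 [P=1 RW=1 US=1 PS=0]
  → PA=0x31726  (2 entries read)
#1 VA=0x3818015 (r,kernel):
  L0: frame=0x2A idx=28 entry=0x35007 [P=1 RW=1 US=1 PS=0]
  L1: frame=0x35 idx=24 entry=0x39007 [P=1 RW=1 US=1 PS=0]
  → PA=0x39015  (2 entries read)
#2 VA=0x3818015 (r,kernel):
  TLB hit vpn=0x3818 → PA=0x39015
#3 VA=0x602BA1 (r,kernel):
  L0: frame=0x2A idx=3 entry=0x3C007 [P=1 RW=1 US=1 PS=0]
  L1: frame=0x3C idx=2 entry=0x3D007 [P=1 RW=1 US=1 PS=0]
  → PA=0x3DBA1  (2 entries read)
#4 VA=0xE09E6C (r,kernel):
  L0: frame=0x2A idx=7 entry=0x40007 [P=1 RW=1 US=1 PS=0]
  L1: frame=0x40 idx=9 entry=0x44007 [P=1 RW=1 US=1 PS=0]
  → PA=0x44E6C  (2 entries read)
#5 VA=0x2E00BE1 (r,kernel):
  L0: frame=0x2A idx=23 entry=0x5A006 [P=0 RW=1 US=1 PS=0]
  ⇒ fault: PAGE_NOT_PRESENT  — 1 lookups

Access #2 fault: NONE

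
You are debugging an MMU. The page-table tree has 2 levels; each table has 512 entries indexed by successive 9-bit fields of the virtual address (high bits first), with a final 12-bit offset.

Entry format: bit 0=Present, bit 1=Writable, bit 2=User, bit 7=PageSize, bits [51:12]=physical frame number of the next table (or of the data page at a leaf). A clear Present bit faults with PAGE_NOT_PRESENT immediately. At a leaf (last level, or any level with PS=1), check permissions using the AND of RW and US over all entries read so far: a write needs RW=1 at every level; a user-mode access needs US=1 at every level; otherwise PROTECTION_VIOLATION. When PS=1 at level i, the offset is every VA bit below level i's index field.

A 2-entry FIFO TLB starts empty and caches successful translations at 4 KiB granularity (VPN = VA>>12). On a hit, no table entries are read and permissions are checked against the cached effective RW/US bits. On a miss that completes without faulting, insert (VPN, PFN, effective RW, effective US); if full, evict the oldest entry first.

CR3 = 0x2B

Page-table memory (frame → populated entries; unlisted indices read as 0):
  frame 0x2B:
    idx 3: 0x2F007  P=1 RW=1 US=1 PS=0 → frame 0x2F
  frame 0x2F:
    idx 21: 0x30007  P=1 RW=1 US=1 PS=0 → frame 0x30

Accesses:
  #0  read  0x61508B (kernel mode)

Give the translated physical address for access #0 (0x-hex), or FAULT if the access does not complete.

Per-access translation:
#0 VA=0x61508B (r,kernel):
  lvl0: tbl 0x2B, slot 3 ⇒ 0x2F007 (P1/RW1/US1/PS0)
  lvl1: tbl 0x2F, slot 21 ⇒ 0x30007 (P1/RW1/US1/PS0)
  ✓ 0x3008B  — 2 lookups

Access #0 PA: 0x3008B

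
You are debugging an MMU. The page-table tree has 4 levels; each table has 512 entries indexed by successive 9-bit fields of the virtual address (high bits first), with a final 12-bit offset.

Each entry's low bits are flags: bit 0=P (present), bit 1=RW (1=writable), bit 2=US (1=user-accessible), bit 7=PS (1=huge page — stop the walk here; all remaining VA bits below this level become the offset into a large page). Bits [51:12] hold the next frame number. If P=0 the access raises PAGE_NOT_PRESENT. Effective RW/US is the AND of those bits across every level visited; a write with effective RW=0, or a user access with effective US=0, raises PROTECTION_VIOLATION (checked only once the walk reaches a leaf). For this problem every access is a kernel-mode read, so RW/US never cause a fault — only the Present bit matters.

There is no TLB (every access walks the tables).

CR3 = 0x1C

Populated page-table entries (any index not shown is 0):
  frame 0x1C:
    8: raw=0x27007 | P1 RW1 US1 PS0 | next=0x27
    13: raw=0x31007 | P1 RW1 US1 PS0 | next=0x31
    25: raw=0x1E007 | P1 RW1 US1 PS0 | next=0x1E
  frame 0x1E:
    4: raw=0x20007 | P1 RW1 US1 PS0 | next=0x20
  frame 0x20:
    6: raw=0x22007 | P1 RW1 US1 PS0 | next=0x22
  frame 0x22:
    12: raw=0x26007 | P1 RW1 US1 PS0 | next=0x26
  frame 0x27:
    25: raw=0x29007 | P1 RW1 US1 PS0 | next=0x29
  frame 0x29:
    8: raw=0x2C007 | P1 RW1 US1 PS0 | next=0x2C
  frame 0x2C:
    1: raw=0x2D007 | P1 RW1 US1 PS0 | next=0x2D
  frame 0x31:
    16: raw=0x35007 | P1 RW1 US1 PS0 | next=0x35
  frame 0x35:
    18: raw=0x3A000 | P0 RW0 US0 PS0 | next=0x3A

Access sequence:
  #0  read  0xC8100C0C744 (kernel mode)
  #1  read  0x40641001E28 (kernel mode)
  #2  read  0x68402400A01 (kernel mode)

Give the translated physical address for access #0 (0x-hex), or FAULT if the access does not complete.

Per-access translation:
#0 VA=0xC8100C0C744 (r,kernel):
  L0 @0x1C[25] → 0x1E007  P=1,RW=1,US=1,PS=0
  L1 @0x1E[4] → 0x20007  P=1,RW=1,US=1,PS=0
  L2 @0x20[6] → 0x22007  P=1,RW=1,US=1,PS=0
  L3 @0x22[12] → 0x26007  P=1,RW=1,US=1,PS=0
  ⇒ phys 0x26744  [4 reads]
#1 VA=0x40641001E28 (r,kernel):
  L0 @0x1C[8] → 0x27007  P=1,RW=1,US=1,PS=0
  L1 @0x27[25] → 0x29007  P=1,RW=1,US=1,PS=0
  L2 @0x29[8] → 0x2C007  P=1,RW=1,US=1,PS=0
  L3 @0x2C[1] → 0x2D007  P=1,RW=1,US=1,PS=0
  ⇒ phys 0x2DE28  [4 reads]
#2 VA=0x68402400A01 (r,kernel):
  L0 @0x1C[13] → 0x31007  P=1,RW=1,US=1,PS=0
  L1 @0x31[16] → 0x35007  P=1,RW=1,US=1,PS=0
  L2 @0x35[18] → 0x3A000  P=0,RW=0,US=0,PS=0
  ✗ PAGE_NOT_PRESENT  [3 reads]

Access #0 PA: 0x26744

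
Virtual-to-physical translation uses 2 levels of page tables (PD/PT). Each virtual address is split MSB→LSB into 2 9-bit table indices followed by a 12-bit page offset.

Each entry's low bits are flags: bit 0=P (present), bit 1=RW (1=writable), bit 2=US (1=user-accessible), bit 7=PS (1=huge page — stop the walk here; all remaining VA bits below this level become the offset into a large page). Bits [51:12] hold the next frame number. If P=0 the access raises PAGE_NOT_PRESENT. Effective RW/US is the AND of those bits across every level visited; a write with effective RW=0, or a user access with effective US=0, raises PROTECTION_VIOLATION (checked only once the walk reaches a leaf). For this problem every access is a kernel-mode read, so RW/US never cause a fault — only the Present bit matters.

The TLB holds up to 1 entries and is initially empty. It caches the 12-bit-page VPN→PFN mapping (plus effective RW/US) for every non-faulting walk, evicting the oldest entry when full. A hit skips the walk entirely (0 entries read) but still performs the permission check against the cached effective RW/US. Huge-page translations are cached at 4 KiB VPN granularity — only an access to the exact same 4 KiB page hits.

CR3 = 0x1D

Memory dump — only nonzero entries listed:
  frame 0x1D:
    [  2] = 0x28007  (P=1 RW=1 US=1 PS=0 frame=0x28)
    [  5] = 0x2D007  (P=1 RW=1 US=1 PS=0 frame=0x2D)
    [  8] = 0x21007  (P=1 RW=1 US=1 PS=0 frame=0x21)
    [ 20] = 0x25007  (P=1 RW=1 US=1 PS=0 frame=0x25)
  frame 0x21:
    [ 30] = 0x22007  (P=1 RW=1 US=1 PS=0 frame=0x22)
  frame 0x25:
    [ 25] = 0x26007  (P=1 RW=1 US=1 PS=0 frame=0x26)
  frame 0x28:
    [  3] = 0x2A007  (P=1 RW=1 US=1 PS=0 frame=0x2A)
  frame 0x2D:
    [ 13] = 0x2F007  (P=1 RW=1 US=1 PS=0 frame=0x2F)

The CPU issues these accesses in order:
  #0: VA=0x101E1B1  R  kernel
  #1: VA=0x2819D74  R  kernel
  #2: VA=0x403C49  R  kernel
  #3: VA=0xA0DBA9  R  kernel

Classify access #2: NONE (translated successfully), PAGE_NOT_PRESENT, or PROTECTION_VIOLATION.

Walk each access:
#0 VA=0x101E1B1 (r,kernel):
  [0] read 0x1D idx=8: raw=0x21007 flags P=1 W=1 U=1 S=0
  [1] read 0x21 idx=30: raw=0x22007 flags P=1 W=1 U=1 S=0
  → PA=0x221B1  (2 entries read)
#1 VA=0x2819D74 (r,kernel):
  [0] read 0x1D idx=20: raw=0x25007 flags P=1 W=1 U=1 S=0
  [1] read 0x25 idx=25: raw=0x26007 flags P=1 W=1 U=1 S=0
  → PA=0x26D74  (2 entries read)
#2 VA=0x403C49 (r,kernel):
  [0] read 0x1D idx=2: raw=0x28007 flags P=1 W=1 U=1 S=0
  [1] read 0x28 idx=3: raw=0x2A007 flags P=1 W=1 U=1 S=0
  → PA=0x2AC49  (2 entries read)
#3 VA=0xA0DBA9 (r,kernel):
  [0] read 0x1D idx=5: raw=0x2D007 flags P=1 W=1 U=1 S=0
  [1] read 0x2D idx=13: raw=0x2F007 flags P=1 W=1 U=1 S=0
  → PA=0x2FBA9  (2 entries read)

Access #2 fault: NONE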